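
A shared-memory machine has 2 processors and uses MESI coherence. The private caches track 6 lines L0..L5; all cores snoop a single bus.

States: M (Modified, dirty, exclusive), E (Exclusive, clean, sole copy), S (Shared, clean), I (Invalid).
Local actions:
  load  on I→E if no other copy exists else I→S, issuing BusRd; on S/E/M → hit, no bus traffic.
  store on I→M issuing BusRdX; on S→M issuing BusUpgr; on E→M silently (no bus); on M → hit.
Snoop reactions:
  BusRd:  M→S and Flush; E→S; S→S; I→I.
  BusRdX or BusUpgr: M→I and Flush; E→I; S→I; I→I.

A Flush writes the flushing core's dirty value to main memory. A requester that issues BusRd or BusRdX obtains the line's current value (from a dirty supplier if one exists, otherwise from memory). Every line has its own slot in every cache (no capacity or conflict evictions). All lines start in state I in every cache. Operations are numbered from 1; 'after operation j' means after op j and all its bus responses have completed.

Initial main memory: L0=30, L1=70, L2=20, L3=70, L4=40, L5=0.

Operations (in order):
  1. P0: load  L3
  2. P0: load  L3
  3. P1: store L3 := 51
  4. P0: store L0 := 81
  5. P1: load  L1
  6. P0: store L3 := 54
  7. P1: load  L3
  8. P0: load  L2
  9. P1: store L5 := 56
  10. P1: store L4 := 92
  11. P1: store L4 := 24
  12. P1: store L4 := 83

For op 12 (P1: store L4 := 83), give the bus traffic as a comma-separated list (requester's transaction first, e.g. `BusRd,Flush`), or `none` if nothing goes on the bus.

  op1 P0: load  L3 → E/I on L3; bus BusRd; mem=70
  op2 P0: load  L3 → E/I on L3; bus (none); mem=70
  op3 P1: store L3 := 51 → I/M on L3; bus BusRdX; mem=70
  op4 P0: store L0 := 81 → M/I on L0; bus BusRdX; mem=30
  op5 P1: load  L1 → I/E on L1; bus BusRd; mem=70
  op6 P0: store L3 := 54 → M/I on L3; bus BusRdX Flush; mem=51
  op7 P1: load  L3 → S/S on L3; bus BusRd Flush; mem=54
  op8 P0: load  L2 → E/I on L2; bus BusRd; mem=20
  op9 P1: store L5 := 56 → I/M on L5; bus BusRdX; mem=0
  op10 P1: store L4 := 92 → I/M on L4; bus BusRdX; mem=40
  op11 P1: store L4 := 24 → I/M on L4; bus (none); mem=40
  op12 P1: store L4 := 83 → I/M on L4; bus (none); mem=40

bus = none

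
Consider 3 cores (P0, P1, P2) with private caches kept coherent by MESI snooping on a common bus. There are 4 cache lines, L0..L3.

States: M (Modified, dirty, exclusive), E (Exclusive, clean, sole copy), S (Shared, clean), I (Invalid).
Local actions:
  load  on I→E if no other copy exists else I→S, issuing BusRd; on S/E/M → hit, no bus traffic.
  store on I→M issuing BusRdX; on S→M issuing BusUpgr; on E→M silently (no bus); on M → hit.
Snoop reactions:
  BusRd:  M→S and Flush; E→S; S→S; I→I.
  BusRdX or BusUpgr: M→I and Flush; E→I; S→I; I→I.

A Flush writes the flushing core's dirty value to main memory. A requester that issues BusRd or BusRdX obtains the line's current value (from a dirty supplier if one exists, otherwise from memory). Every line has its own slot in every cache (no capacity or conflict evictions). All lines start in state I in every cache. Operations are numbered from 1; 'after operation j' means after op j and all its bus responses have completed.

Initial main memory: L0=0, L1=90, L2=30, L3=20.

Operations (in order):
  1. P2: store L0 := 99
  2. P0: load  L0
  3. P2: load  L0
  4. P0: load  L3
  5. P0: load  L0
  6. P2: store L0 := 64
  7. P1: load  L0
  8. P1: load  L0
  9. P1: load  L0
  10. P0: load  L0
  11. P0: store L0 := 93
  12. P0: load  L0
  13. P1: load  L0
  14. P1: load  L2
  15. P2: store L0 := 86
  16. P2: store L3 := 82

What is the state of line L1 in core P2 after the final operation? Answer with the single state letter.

state = I

[1] P2: store L0 := 99 | P0:I, P1:I, P2:M(99) | bus: BusRdX
[2] P0: load  L0 | P0:S(99), P1:I, P2:S(99) | bus: BusRd,Flush
[3] P2: load  L0 | P0:S(99), P1:I, P2:S(99) | bus: none
[4] P0: load  L3 | P0:E(20), P1:I, P2:I | bus: BusRd
[5] P0: load  L0 | P0:S(99), P1:I, P2:S(99) | bus: none
[6] P2: store L0 := 64 | P0:I, P1:I, P2:M(64) | bus: BusUpgr
[7] P1: load  L0 | P0:I, P1:S(64), P2:S(64) | bus: BusRd,Flush
[8] P1: load  L0 | P0:I, P1:S(64), P2:S(64) | bus: none
[9] P1: load  L0 | P0:I, P1:S(64), P2:S(64) | bus: none
[10] P0: load  L0 | P0:S(64), P1:S(64), P2:S(64) | bus: BusRd
[11] P0: store L0 := 93 | P0:M(93), P1:I, P2:I | bus: BusUpgr
[12] P0: load  L0 | P0:M(93), P1:I, P2:I | bus: none
[13] P1: load  L0 | P0:S(93), P1:S(93), P2:I | bus: BusRd,Flush
[14] P1: load  L2 | P0:I, P1:E(30), P2:I | bus: BusRd
[15] P2: store L0 := 86 | P0:I, P1:I, P2:M(86) | bus: BusRdX
[16] P2: store L3 := 82 | P0:I, P1:I, P2:M(82) | bus: BusRdX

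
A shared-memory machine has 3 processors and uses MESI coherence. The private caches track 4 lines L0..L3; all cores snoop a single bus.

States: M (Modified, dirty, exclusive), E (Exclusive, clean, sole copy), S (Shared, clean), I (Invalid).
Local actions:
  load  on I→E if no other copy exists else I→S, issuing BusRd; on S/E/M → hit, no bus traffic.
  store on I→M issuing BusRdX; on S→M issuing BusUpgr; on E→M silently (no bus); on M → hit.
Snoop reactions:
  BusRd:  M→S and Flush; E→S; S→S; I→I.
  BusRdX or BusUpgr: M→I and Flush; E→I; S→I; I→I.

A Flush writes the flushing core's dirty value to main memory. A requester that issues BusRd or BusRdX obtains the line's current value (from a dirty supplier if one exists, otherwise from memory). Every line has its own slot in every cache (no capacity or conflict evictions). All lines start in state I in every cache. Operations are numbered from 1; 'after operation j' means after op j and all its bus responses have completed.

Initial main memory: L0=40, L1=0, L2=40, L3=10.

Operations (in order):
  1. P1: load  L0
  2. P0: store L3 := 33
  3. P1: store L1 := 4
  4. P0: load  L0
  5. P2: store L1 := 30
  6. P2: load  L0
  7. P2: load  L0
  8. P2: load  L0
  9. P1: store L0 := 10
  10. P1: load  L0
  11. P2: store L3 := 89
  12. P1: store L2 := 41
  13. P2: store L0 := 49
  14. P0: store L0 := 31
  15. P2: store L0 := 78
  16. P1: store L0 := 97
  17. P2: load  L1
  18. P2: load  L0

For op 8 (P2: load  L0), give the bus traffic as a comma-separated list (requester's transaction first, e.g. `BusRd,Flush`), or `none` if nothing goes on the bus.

bus = none

[1] P1: load  L0 | P0:I, P1:E(40), P2:I | bus: BusRd
[2] P0: store L3 := 33 | P0:M(33), P1:I, P2:I | bus: BusRdX
[3] P1: store L1 := 4 | P0:I, P1:M(4), P2:I | bus: BusRdX
[4] P0: load  L0 | P0:S(40), P1:S(40), P2:I | bus: BusRd
[5] P2: store L1 := 30 | P0:I, P1:I, P2:M(30) | bus: BusRdX,Flush
[6] P2: load  L0 | P0:S(40), P1:S(40), P2:S(40) | bus: BusRd
[7] P2: load  L0 | P0:S(40), P1:S(40), P2:S(40) | bus: none
[8] P2: load  L0 | P0:S(40), P1:S(40), P2:S(40) | bus: none
[9] P1: store L0 := 10 | P0:I, P1:M(10), P2:I | bus: BusUpgr
[10] P1: load  L0 | P0:I, P1:M(10), P2:I | bus: none
[11] P2: store L3 := 89 | P0:I, P1:I, P2:M(89) | bus: BusRdX,Flush
[12] P1: store L2 := 41 | P0:I, P1:M(41), P2:I | bus: BusRdX
[13] P2: store L0 := 49 | P0:I, P1:I, P2:M(49) | bus: BusRdX,Flush
[14] P0: store L0 := 31 | P0:M(31), P1:I, P2:I | bus: BusRdX,Flush
[15] P2: store L0 := 78 | P0:I, P1:I, P2:M(78) | bus: BusRdX,Flush
[16] P1: store L0 := 97 | P0:I, P1:M(97), P2:I | bus: BusRdX,Flush
[17] P2: load  L1 | P0:I, P1:I, P2:M(30) | bus: none
[18] P2: load  L0 | P0:I, P1:S(97), P2:S(97) | bus: BusRd,Flush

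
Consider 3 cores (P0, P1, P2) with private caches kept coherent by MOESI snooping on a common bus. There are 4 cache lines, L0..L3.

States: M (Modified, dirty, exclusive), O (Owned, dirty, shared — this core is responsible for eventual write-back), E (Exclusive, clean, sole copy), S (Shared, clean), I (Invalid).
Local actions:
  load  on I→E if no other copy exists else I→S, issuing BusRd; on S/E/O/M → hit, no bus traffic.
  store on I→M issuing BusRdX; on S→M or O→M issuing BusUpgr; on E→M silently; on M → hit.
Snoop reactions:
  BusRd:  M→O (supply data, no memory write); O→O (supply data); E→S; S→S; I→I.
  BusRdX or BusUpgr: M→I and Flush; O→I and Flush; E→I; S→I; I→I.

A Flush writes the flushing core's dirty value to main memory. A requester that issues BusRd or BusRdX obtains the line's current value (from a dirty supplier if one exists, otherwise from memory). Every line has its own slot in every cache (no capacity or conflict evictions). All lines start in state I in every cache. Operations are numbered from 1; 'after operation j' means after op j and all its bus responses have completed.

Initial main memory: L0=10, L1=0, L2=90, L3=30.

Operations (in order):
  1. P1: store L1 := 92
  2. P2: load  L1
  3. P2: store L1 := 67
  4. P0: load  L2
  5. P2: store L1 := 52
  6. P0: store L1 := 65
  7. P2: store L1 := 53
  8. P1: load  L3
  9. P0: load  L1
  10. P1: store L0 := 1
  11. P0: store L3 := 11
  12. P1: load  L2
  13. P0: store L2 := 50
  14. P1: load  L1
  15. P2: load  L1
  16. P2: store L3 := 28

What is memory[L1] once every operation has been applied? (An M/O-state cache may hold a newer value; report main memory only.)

1. P1: store L1 := 92  bus=[BusRdX]  L1: P0=I P1=M P2=I  mem[L1]=0
2. P2: load  L1  bus=[BusRd]  L1: P0=I P1=O P2=S  mem[L1]=0
3. P2: store L1 := 67  bus=[BusUpgr,Flush]  L1: P0=I P1=I P2=M  mem[L1]=92
4. P0: load  L2  bus=[BusRd]  L2: P0=E P1=I P2=I  mem[L2]=90
5. P2: store L1 := 52  bus=[-]  L1: P0=I P1=I P2=M  mem[L1]=92
6. P0: store L1 := 65  bus=[BusRdX,Flush]  L1: P0=M P1=I P2=I  mem[L1]=52
7. P2: store L1 := 53  bus=[BusRdX,Flush]  L1: P0=I P1=I P2=M  mem[L1]=65
8. P1: load  L3  bus=[BusRd]  L3: P0=I P1=E P2=I  mem[L3]=30
9. P0: load  L1  bus=[BusRd]  L1: P0=S P1=I P2=O  mem[L1]=65
10. P1: store L0 := 1  bus=[BusRdX]  L0: P0=I P1=M P2=I  mem[L0]=10
11. P0: store L3 := 11  bus=[BusRdX]  L3: P0=M P1=I P2=I  mem[L3]=30
12. P1: load  L2  bus=[BusRd]  L2: P0=S P1=S P2=I  mem[L2]=90
13. P0: store L2 := 50  bus=[BusUpgr]  L2: P0=M P1=I P2=I  mem[L2]=90
14. P1: load  L1  bus=[BusRd]  L1: P0=S P1=S P2=O  mem[L1]=65
15. P2: load  L1  bus=[-]  L1: P0=S P1=S P2=O  mem[L1]=65
16. P2: store L3 := 28  bus=[BusRdX,Flush]  L3: P0=I P1=I P2=M  mem[L3]=11

memory[L1] = 65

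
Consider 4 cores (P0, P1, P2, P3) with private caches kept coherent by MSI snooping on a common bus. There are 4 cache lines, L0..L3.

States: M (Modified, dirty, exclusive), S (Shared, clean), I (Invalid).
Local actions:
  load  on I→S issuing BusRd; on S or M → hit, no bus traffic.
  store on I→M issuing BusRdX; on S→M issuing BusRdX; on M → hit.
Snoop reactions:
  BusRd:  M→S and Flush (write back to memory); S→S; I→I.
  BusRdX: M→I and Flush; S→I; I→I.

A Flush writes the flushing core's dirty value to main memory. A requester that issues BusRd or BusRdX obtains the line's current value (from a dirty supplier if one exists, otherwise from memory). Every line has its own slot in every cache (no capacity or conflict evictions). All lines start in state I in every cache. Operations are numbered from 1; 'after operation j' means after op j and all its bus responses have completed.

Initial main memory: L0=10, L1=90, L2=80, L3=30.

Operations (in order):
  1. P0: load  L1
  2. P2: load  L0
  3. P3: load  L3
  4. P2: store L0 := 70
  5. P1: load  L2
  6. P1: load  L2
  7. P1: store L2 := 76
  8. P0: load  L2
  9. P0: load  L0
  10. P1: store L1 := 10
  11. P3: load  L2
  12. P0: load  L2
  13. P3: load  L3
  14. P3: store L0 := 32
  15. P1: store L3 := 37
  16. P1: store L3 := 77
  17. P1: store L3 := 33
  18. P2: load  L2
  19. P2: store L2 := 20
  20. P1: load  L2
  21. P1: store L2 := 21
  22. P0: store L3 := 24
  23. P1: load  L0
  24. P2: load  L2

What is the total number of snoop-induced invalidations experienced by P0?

invalidations = 3

[1] P0: load  L1 | P0:S(90), P1:I, P2:I, P3:I | bus: BusRd
[2] P2: load  L0 | P0:I, P1:I, P2:S(10), P3:I | bus: BusRd
[3] P3: load  L3 | P0:I, P1:I, P2:I, P3:S(30) | bus: BusRd
[4] P2: store L0 := 70 | P0:I, P1:I, P2:M(70), P3:I | bus: BusRdX
[5] P1: load  L2 | P0:I, P1:S(80), P2:I, P3:I | bus: BusRd
[6] P1: load  L2 | P0:I, P1:S(80), P2:I, P3:I | bus: none
[7] P1: store L2 := 76 | P0:I, P1:M(76), P2:I, P3:I | bus: BusRdX
[8] P0: load  L2 | P0:S(76), P1:S(76), P2:I, P3:I | bus: BusRd,Flush
[9] P0: load  L0 | P0:S(70), P1:I, P2:S(70), P3:I | bus: BusRd,Flush
[10] P1: store L1 := 10 | P0:I, P1:M(10), P2:I, P3:I | bus: BusRdX
[11] P3: load  L2 | P0:S(76), P1:S(76), P2:I, P3:S(76) | bus: BusRd
[12] P0: load  L2 | P0:S(76), P1:S(76), P2:I, P3:S(76) | bus: none
[13] P3: load  L3 | P0:I, P1:I, P2:I, P3:S(30) | bus: none
[14] P3: store L0 := 32 | P0:I, P1:I, P2:I, P3:M(32) | bus: BusRdX
[15] P1: store L3 := 37 | P0:I, P1:M(37), P2:I, P3:I | bus: BusRdX
[16] P1: store L3 := 77 | P0:I, P1:M(77), P2:I, P3:I | bus: none
[17] P1: store L3 := 33 | P0:I, P1:M(33), P2:I, P3:I | bus: none
[18] P2: load  L2 | P0:S(76), P1:S(76), P2:S(76), P3:S(76) | bus: BusRd
[19] P2: store L2 := 20 | P0:I, P1:I, P2:M(20), P3:I | bus: BusRdX
[20] P1: load  L2 | P0:I, P1:S(20), P2:S(20), P3:I | bus: BusRd,Flush
[21] P1: store L2 := 21 | P0:I, P1:M(21), P2:I, P3:I | bus: BusRdX
[22] P0: store L3 := 24 | P0:M(24), P1:I, P2:I, P3:I | bus: BusRdX,Flush
[23] P1: load  L0 | P0:I, P1:S(32), P2:I, P3:S(32) | bus: BusRd,Flush
[24] P2: load  L2 | P0:I, P1:S(21), P2:S(21), P3:I | bus: BusRd,Flush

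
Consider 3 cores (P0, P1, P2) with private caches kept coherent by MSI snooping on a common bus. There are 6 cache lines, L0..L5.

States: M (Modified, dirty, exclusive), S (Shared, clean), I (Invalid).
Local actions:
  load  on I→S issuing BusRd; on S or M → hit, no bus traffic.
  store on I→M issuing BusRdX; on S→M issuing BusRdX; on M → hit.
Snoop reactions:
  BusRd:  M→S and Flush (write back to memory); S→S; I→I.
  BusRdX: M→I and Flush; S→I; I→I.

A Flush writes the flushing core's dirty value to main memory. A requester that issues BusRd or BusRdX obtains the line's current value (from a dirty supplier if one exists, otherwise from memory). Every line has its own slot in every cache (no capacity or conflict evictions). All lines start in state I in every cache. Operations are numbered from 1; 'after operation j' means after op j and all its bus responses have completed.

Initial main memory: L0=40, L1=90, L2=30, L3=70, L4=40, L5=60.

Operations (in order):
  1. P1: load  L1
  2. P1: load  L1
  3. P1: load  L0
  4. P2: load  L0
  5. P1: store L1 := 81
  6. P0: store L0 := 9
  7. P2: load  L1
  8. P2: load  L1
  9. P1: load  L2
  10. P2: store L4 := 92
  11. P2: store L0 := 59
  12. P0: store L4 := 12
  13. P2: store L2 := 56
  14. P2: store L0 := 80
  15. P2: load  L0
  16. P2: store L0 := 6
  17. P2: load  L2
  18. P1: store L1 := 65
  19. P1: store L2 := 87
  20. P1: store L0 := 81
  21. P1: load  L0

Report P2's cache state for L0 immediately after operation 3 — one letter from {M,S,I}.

  op1 P1: load  L1 → I/S/I on L1; bus BusRd; mem=90
  op2 P1: load  L1 → I/S/I on L1; bus (none); mem=90
  op3 P1: load  L0 → I/S/I on L0; bus BusRd; mem=40
  op4 P2: load  L0 → I/S/S on L0; bus BusRd; mem=40
  op5 P1: store L1 := 81 → I/M/I on L1; bus BusRdX; mem=90
  op6 P0: store L0 := 9 → M/I/I on L0; bus BusRdX; mem=40
  op7 P2: load  L1 → I/S/S on L1; bus BusRd Flush; mem=81
  op8 P2: load  L1 → I/S/S on L1; bus (none); mem=81
  op9 P1: load  L2 → I/S/I on L2; bus BusRd; mem=30
  op10 P2: store L4 := 92 → I/I/M on L4; bus BusRdX; mem=40
  op11 P2: store L0 := 59 → I/I/M on L0; bus BusRdX Flush; mem=9
  op12 P0: store L4 := 12 → M/I/I on L4; bus BusRdX Flush; mem=92
  op13 P2: store L2 := 56 → I/I/M on L2; bus BusRdX; mem=30
  op14 P2: store L0 := 80 → I/I/M on L0; bus (none); mem=9
  op15 P2: load  L0 → I/I/M on L0; bus (none); mem=9
  op16 P2: store L0 := 6 → I/I/M on L0; bus (none); mem=9
  op17 P2: load  L2 → I/I/M on L2; bus (none); mem=30
  op18 P1: store L1 := 65 → I/M/I on L1; bus BusRdX; mem=81
  op19 P1: store L2 := 87 → I/M/I on L2; bus BusRdX Flush; mem=56
  op20 P1: store L0 := 81 → I/M/I on L0; bus BusRdX Flush; mem=6
  op21 P1: load  L0 → I/M/I on L0; bus (none); mem=6

state = I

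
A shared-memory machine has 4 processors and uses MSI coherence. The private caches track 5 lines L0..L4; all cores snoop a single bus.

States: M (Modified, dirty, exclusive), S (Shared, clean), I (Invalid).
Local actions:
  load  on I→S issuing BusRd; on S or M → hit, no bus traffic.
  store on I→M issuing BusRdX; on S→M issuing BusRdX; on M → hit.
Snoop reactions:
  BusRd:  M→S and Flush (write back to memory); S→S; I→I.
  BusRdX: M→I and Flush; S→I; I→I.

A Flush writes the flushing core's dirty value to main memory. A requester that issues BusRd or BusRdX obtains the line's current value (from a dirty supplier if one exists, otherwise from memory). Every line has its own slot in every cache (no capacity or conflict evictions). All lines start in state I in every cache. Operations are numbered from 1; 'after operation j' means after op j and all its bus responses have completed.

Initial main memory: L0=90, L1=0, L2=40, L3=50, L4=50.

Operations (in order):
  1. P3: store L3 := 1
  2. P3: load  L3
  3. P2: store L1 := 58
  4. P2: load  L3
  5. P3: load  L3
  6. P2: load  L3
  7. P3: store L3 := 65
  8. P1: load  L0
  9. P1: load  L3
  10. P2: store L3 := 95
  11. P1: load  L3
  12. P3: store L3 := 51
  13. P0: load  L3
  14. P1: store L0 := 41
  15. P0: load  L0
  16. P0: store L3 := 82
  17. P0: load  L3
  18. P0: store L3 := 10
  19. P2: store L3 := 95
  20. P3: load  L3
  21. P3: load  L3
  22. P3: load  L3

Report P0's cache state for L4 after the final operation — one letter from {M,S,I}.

step 1: P3: store L3 := 1  ⟶  IIIM  (L3)  txn=BusRdX  M[L3]=50
step 2: P3: load  L3  ⟶  IIIM  (L3)  txn=∅  M[L3]=50
step 3: P2: store L1 := 58  ⟶  IIMI  (L1)  txn=BusRdX  M[L1]=0
step 4: P2: load  L3  ⟶  IISS  (L3)  txn=BusRd+Flush  M[L3]=1
step 5: P3: load  L3  ⟶  IISS  (L3)  txn=∅  M[L3]=1
step 6: P2: load  L3  ⟶  IISS  (L3)  txn=∅  M[L3]=1
step 7: P3: store L3 := 65  ⟶  IIIM  (L3)  txn=BusRdX  M[L3]=1
step 8: P1: load  L0  ⟶  ISII  (L0)  txn=BusRd  M[L0]=90
step 9: P1: load  L3  ⟶  ISIS  (L3)  txn=BusRd+Flush  M[L3]=65
step 10: P2: store L3 := 95  ⟶  IIMI  (L3)  txn=BusRdX  M[L3]=65
step 11: P1: load  L3  ⟶  ISSI  (L3)  txn=BusRd+Flush  M[L3]=95
step 12: P3: store L3 := 51  ⟶  IIIM  (L3)  txn=BusRdX  M[L3]=95
step 13: P0: load  L3  ⟶  SIIS  (L3)  txn=BusRd+Flush  M[L3]=51
step 14: P1: store L0 := 41  ⟶  IMII  (L0)  txn=BusRdX  M[L0]=90
step 15: P0: load  L0  ⟶  SSII  (L0)  txn=BusRd+Flush  M[L0]=41
step 16: P0: store L3 := 82  ⟶  MIII  (L3)  txn=BusRdX  M[L3]=51
step 17: P0: load  L3  ⟶  MIII  (L3)  txn=∅  M[L3]=51
step 18: P0: store L3 := 10  ⟶  MIII  (L3)  txn=∅  M[L3]=51
step 19: P2: store L3 := 95  ⟶  IIMI  (L3)  txn=BusRdX+Flush  M[L3]=10
step 20: P3: load  L3  ⟶  IISS  (L3)  txn=BusRd+Flush  M[L3]=95
step 21: P3: load  L3  ⟶  IISS  (L3)  txn=∅  M[L3]=95
step 22: P3: load  L3  ⟶  IISS  (L3)  txn=∅  M[L3]=95

state = I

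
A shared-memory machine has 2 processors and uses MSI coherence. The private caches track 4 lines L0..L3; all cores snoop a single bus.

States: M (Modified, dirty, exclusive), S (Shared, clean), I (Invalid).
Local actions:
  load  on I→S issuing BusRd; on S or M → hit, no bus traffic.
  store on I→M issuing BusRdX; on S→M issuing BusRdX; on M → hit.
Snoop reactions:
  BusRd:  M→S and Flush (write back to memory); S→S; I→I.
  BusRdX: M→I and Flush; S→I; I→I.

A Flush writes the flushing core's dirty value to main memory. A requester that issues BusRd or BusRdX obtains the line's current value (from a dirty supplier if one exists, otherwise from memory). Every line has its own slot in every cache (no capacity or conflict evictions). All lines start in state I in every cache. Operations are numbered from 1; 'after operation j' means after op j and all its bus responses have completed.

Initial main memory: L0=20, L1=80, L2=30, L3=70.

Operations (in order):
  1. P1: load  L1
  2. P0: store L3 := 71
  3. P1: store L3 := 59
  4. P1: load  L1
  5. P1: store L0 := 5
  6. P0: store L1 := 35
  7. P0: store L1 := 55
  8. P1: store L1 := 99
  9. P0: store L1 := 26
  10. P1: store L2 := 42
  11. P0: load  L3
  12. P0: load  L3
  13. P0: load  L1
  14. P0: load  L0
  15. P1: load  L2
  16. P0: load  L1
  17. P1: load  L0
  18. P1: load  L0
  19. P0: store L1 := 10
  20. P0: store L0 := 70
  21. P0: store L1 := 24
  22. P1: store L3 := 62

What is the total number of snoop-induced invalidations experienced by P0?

invalidations = 3

[1] P1: load  L1 | P0:I, P1:S(80) | bus: BusRd
[2] P0: store L3 := 71 | P0:M(71), P1:I | bus: BusRdX
[3] P1: store L3 := 59 | P0:I, P1:M(59) | bus: BusRdX,Flush
[4] P1: load  L1 | P0:I, P1:S(80) | bus: none
[5] P1: store L0 := 5 | P0:I, P1:M(5) | bus: BusRdX
[6] P0: store L1 := 35 | P0:M(35), P1:I | bus: BusRdX
[7] P0: store L1 := 55 | P0:M(55), P1:I | bus: none
[8] P1: store L1 := 99 | P0:I, P1:M(99) | bus: BusRdX,Flush
[9] P0: store L1 := 26 | P0:M(26), P1:I | bus: BusRdX,Flush
[10] P1: store L2 := 42 | P0:I, P1:M(42) | bus: BusRdX
[11] P0: load  L3 | P0:S(59), P1:S(59) | bus: BusRd,Flush
[12] P0: load  L3 | P0:S(59), P1:S(59) | bus: none
[13] P0: load  L1 | P0:M(26), P1:I | bus: none
[14] P0: load  L0 | P0:S(5), P1:S(5) | bus: BusRd,Flush
[15] P1: load  L2 | P0:I, P1:M(42) | bus: none
[16] P0: load  L1 | P0:M(26), P1:I | bus: none
[17] P1: load  L0 | P0:S(5), P1:S(5) | bus: none
[18] P1: load  L0 | P0:S(5), P1:S(5) | bus: none
[19] P0: store L1 := 10 | P0:M(10), P1:I | bus: none
[20] P0: store L0 := 70 | P0:M(70), P1:I | bus: BusRdX
[21] P0: store L1 := 24 | P0:M(24), P1:I | bus: none
[22] P1: store L3 := 62 | P0:I, P1:M(62) | bus: BusRdX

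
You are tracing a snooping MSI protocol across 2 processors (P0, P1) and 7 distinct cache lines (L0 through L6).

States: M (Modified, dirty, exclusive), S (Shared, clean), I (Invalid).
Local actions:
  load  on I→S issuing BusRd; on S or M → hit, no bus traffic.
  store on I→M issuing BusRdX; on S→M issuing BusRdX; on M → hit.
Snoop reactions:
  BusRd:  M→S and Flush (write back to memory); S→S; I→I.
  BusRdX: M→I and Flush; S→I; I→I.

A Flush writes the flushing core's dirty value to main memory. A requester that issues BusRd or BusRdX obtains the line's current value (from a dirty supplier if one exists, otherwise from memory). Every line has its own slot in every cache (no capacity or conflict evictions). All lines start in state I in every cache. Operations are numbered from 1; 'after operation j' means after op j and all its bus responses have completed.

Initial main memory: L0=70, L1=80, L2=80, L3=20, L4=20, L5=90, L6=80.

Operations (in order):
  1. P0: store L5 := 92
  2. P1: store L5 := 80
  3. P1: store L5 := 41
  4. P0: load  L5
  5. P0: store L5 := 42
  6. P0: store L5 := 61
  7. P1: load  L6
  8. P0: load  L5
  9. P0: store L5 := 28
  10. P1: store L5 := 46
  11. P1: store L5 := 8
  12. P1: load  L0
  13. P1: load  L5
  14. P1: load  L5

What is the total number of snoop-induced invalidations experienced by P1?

invalidations = 1

step 1: P0: store L5 := 92  ⟶  MI  (L5)  txn=BusRdX  M[L5]=90
step 2: P1: store L5 := 80  ⟶  IM  (L5)  txn=BusRdX+Flush  M[L5]=92
step 3: P1: store L5 := 41  ⟶  IM  (L5)  txn=∅  M[L5]=92
step 4: P0: load  L5  ⟶  SS  (L5)  txn=BusRd+Flush  M[L5]=41
step 5: P0: store L5 := 42  ⟶  MI  (L5)  txn=BusRdX  M[L5]=41
step 6: P0: store L5 := 61  ⟶  MI  (L5)  txn=∅  M[L5]=41
step 7: P1: load  L6  ⟶  IS  (L6)  txn=BusRd  M[L6]=80
step 8: P0: load  L5  ⟶  MI  (L5)  txn=∅  M[L5]=41
step 9: P0: store L5 := 28  ⟶  MI  (L5)  txn=∅  M[L5]=41
step 10: P1: store L5 := 46  ⟶  IM  (L5)  txn=BusRdX+Flush  M[L5]=28
step 11: P1: store L5 := 8  ⟶  IM  (L5)  txn=∅  M[L5]=28
step 12: P1: load  L0  ⟶  IS  (L0)  txn=BusRd  M[L0]=70
step 13: P1: load  L5  ⟶  IM  (L5)  txn=∅  M[L5]=28
step 14: P1: load  L5  ⟶  IM  (L5)  txn=∅  M[L5]=28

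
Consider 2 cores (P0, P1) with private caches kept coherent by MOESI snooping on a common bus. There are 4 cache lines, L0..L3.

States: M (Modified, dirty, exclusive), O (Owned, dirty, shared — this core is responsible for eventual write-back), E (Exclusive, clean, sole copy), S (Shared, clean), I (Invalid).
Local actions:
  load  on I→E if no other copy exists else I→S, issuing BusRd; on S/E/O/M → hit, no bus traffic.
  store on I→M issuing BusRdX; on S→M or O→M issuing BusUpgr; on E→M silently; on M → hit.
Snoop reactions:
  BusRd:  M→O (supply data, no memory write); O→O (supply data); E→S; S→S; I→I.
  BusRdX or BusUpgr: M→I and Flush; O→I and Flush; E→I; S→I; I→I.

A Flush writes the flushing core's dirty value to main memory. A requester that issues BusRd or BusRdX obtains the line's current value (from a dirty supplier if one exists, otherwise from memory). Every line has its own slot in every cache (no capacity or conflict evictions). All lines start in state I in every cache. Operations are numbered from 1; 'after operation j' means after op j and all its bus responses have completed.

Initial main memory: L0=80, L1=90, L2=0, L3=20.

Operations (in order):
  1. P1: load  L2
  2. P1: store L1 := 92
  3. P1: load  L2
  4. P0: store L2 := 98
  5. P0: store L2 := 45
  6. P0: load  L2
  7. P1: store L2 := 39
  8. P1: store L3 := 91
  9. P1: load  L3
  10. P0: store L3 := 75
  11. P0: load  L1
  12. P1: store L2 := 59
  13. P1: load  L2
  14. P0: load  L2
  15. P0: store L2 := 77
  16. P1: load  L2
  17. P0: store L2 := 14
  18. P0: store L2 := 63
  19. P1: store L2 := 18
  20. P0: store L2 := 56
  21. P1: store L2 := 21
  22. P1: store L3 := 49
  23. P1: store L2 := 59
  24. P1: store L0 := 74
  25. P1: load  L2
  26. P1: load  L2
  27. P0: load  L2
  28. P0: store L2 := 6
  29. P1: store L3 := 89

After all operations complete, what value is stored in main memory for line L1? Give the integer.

  op1 P1: load  L2 → I/E on L2; bus BusRd; mem=0
  op2 P1: store L1 := 92 → I/M on L1; bus BusRdX; mem=90
  op3 P1: load  L2 → I/E on L2; bus (none); mem=0
  op4 P0: store L2 := 98 → M/I on L2; bus BusRdX; mem=0
  op5 P0: store L2 := 45 → M/I on L2; bus (none); mem=0
  op6 P0: load  L2 → M/I on L2; bus (none); mem=0
  op7 P1: store L2 := 39 → I/M on L2; bus BusRdX Flush; mem=45
  op8 P1: store L3 := 91 → I/M on L3; bus BusRdX; mem=20
  op9 P1: load  L3 → I/M on L3; bus (none); mem=20
  op10 P0: store L3 := 75 → M/I on L3; bus BusRdX Flush; mem=91
  op11 P0: load  L1 → S/O on L1; bus BusRd; mem=90
  op12 P1: store L2 := 59 → I/M on L2; bus (none); mem=45
  op13 P1: load  L2 → I/M on L2; bus (none); mem=45
  op14 P0: load  L2 → S/O on L2; bus BusRd; mem=45
  op15 P0: store L2 := 77 → M/I on L2; bus BusUpgr Flush; mem=59
  op16 P1: load  L2 → O/S on L2; bus BusRd; mem=59
  op17 P0: store L2 := 14 → M/I on L2; bus BusUpgr; mem=59
  op18 P0: store L2 := 63 → M/I on L2; bus (none); mem=59
  op19 P1: store L2 := 18 → I/M on L2; bus BusRdX Flush; mem=63
  op20 P0: store L2 := 56 → M/I on L2; bus BusRdX Flush; mem=18
  op21 P1: store L2 := 21 → I/M on L2; bus BusRdX Flush; mem=56
  op22 P1: store L3 := 49 → I/M on L3; bus BusRdX Flush; mem=75
  op23 P1: store L2 := 59 → I/M on L2; bus (none); mem=56
  op24 P1: store L0 := 74 → I/M on L0; bus BusRdX; mem=80
  op25 P1: load  L2 → I/M on L2; bus (none); mem=56
  op26 P1: load  L2 → I/M on L2; bus (none); mem=56
  op27 P0: load  L2 → S/O on L2; bus BusRd; mem=56
  op28 P0: store L2 := 6 → M/I on L2; bus BusUpgr Flush; mem=59
  op29 P1: store L3 := 89 → I/M on L3; bus (none); mem=75

memory[L1] = 90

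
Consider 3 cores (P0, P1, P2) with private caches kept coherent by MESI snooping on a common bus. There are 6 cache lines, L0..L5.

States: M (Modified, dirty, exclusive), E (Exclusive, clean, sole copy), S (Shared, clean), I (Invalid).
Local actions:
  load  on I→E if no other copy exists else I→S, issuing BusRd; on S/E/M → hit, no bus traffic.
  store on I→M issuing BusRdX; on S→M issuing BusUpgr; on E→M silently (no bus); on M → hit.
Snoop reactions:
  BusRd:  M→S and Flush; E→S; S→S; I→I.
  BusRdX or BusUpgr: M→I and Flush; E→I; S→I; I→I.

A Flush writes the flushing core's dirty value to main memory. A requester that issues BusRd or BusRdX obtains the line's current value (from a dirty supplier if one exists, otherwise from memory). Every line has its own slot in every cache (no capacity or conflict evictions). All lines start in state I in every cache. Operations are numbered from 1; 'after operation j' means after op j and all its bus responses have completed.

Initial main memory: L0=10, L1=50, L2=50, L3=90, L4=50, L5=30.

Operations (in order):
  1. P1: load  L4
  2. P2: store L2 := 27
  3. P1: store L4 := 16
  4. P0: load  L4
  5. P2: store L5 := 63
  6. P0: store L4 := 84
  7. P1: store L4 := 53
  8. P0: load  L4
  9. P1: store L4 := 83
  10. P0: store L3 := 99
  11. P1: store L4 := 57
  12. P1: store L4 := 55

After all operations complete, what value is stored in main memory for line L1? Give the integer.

memory[L1] = 50

[1] P1: load  L4 | P0:I, P1:E(50), P2:I | bus: BusRd
[2] P2: store L2 := 27 | P0:I, P1:I, P2:M(27) | bus: BusRdX
[3] P1: store L4 := 16 | P0:I, P1:M(16), P2:I | bus: none
[4] P0: load  L4 | P0:S(16), P1:S(16), P2:I | bus: BusRd,Flush
[5] P2: store L5 := 63 | P0:I, P1:I, P2:M(63) | bus: BusRdX
[6] P0: store L4 := 84 | P0:M(84), P1:I, P2:I | bus: BusUpgr
[7] P1: store L4 := 53 | P0:I, P1:M(53), P2:I | bus: BusRdX,Flush
[8] P0: load  L4 | P0:S(53), P1:S(53), P2:I | bus: BusRd,Flush
[9] P1: store L4 := 83 | P0:I, P1:M(83), P2:I | bus: BusUpgr
[10] P0: store L3 := 99 | P0:M(99), P1:I, P2:I | bus: BusRdX
[11] P1: store L4 := 57 | P0:I, P1:M(57), P2:I | bus: none
[12] P1: store L4 := 55 | P0:I, P1:M(55), P2:I | bus: none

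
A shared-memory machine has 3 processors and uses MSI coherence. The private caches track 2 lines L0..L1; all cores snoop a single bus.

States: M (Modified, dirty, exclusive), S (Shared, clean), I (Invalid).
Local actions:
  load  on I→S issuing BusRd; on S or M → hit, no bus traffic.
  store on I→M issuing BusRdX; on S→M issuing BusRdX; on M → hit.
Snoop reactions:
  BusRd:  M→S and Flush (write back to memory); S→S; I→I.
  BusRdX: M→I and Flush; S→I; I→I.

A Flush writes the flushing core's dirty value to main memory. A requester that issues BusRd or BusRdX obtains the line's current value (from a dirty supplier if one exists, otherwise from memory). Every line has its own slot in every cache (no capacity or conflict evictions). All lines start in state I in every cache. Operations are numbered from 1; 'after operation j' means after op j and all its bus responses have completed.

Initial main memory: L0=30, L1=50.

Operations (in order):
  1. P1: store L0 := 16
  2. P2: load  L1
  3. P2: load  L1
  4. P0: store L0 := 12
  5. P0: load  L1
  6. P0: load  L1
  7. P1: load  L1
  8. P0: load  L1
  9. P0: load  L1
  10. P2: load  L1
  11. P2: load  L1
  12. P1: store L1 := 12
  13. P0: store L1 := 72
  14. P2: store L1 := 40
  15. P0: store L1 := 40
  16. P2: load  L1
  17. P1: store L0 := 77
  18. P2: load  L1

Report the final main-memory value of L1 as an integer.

memory[L1] = 40

  op1 P1: store L0 := 16 → I/M/I on L0; bus BusRdX; mem=30
  op2 P2: load  L1 → I/I/S on L1; bus BusRd; mem=50
  op3 P2: load  L1 → I/I/S on L1; bus (none); mem=50
  op4 P0: store L0 := 12 → M/I/I on L0; bus BusRdX Flush; mem=16
  op5 P0: load  L1 → S/I/S on L1; bus BusRd; mem=50
  op6 P0: load  L1 → S/I/S on L1; bus (none); mem=50
  op7 P1: load  L1 → S/S/S on L1; bus BusRd; mem=50
  op8 P0: load  L1 → S/S/S on L1; bus (none); mem=50
  op9 P0: load  L1 → S/S/S on L1; bus (none); mem=50
  op10 P2: load  L1 → S/S/S on L1; bus (none); mem=50
  op11 P2: load  L1 → S/S/S on L1; bus (none); mem=50
  op12 P1: store L1 := 12 → I/M/I on L1; bus BusRdX; mem=50
  op13 P0: store L1 := 72 → M/I/I on L1; bus BusRdX Flush; mem=12
  op14 P2: store L1 := 40 → I/I/M on L1; bus BusRdX Flush; mem=72
  op15 P0: store L1 := 40 → M/I/I on L1; bus BusRdX Flush; mem=40
  op16 P2: load  L1 → S/I/S on L1; bus BusRd Flush; mem=40
  op17 P1: store L0 := 77 → I/M/I on L0; bus BusRdX Flush; mem=12
  op18 P2: load  L1 → S/I/S on L1; bus (none); mem=40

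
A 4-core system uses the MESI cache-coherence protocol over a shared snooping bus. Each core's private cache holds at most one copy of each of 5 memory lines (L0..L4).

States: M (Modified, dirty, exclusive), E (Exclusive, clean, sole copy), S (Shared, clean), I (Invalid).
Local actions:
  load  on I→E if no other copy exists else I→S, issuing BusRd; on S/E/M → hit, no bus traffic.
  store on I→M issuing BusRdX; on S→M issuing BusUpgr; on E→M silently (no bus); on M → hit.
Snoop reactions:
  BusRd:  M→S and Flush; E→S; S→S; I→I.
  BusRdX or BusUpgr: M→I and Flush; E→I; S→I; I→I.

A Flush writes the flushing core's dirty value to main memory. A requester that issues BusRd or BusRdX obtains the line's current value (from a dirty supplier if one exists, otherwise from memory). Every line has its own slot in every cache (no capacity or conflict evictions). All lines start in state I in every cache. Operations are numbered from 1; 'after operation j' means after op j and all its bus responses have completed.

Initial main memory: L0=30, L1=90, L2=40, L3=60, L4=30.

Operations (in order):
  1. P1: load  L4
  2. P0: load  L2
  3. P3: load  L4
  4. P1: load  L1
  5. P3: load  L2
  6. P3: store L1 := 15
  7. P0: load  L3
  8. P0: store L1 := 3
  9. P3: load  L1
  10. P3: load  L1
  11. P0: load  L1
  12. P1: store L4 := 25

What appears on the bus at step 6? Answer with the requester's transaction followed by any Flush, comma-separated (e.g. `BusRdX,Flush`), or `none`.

[1] P1: load  L4 | P0:I, P1:E(30), P2:I, P3:I | bus: BusRd
[2] P0: load  L2 | P0:E(40), P1:I, P2:I, P3:I | bus: BusRd
[3] P3: load  L4 | P0:I, P1:S(30), P2:I, P3:S(30) | bus: BusRd
[4] P1: load  L1 | P0:I, P1:E(90), P2:I, P3:I | bus: BusRd
[5] P3: load  L2 | P0:S(40), P1:I, P2:I, P3:S(40) | bus: BusRd
[6] P3: store L1 := 15 | P0:I, P1:I, P2:I, P3:M(15) | bus: BusRdX
[7] P0: load  L3 | P0:E(60), P1:I, P2:I, P3:I | bus: BusRd
[8] P0: store L1 := 3 | P0:M(3), P1:I, P2:I, P3:I | bus: BusRdX,Flush
[9] P3: load  L1 | P0:S(3), P1:I, P2:I, P3:S(3) | bus: BusRd,Flush
[10] P3: load  L1 | P0:S(3), P1:I, P2:I, P3:S(3) | bus: none
[11] P0: load  L1 | P0:S(3), P1:I, P2:I, P3:S(3) | bus: none
[12] P1: store L4 := 25 | P0:I, P1:M(25), P2:I, P3:I | bus: BusUpgr

bus = BusRdX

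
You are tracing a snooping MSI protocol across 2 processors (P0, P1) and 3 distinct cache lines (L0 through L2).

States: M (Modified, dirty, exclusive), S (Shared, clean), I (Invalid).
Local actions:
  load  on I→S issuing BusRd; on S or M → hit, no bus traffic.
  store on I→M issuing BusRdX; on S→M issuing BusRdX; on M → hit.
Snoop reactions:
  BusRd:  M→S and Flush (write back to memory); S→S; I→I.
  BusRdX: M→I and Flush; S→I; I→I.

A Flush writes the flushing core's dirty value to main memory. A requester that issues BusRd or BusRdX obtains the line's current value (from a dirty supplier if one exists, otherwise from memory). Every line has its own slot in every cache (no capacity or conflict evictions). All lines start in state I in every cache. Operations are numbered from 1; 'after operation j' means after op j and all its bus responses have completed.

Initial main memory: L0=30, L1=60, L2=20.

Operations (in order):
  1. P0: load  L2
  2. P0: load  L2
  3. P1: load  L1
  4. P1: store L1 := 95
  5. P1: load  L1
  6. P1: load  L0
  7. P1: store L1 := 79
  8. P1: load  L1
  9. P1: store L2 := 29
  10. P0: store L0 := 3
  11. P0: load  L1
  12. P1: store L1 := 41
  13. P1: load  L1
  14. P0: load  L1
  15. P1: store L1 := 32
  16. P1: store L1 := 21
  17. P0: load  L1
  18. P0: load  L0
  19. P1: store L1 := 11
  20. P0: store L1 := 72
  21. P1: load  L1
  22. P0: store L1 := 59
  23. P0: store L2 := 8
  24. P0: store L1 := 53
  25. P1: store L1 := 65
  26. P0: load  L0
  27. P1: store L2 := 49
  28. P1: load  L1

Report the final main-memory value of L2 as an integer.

step 1: P0: load  L2  ⟶  SI  (L2)  txn=BusRd  M[L2]=20
step 2: P0: load  L2  ⟶  SI  (L2)  txn=∅  M[L2]=20
step 3: P1: load  L1  ⟶  IS  (L1)  txn=BusRd  M[L1]=60
step 4: P1: store L1 := 95  ⟶  IM  (L1)  txn=BusRdX  M[L1]=60
step 5: P1: load  L1  ⟶  IM  (L1)  txn=∅  M[L1]=60
step 6: P1: load  L0  ⟶  IS  (L0)  txn=BusRd  M[L0]=30
step 7: P1: store L1 := 79  ⟶  IM  (L1)  txn=∅  M[L1]=60
step 8: P1: load  L1  ⟶  IM  (L1)  txn=∅  M[L1]=60
step 9: P1: store L2 := 29  ⟶  IM  (L2)  txn=BusRdX  M[L2]=20
step 10: P0: store L0 := 3  ⟶  MI  (L0)  txn=BusRdX  M[L0]=30
step 11: P0: load  L1  ⟶  SS  (L1)  txn=BusRd+Flush  M[L1]=79
step 12: P1: store L1 := 41  ⟶  IM  (L1)  txn=BusRdX  M[L1]=79
step 13: P1: load  L1  ⟶  IM  (L1)  txn=∅  M[L1]=79
step 14: P0: load  L1  ⟶  SS  (L1)  txn=BusRd+Flush  M[L1]=41
step 15: P1: store L1 := 32  ⟶  IM  (L1)  txn=BusRdX  M[L1]=41
step 16: P1: store L1 := 21  ⟶  IM  (L1)  txn=∅  M[L1]=41
step 17: P0: load  L1  ⟶  SS  (L1)  txn=BusRd+Flush  M[L1]=21
step 18: P0: load  L0  ⟶  MI  (L0)  txn=∅  M[L0]=30
step 19: P1: store L1 := 11  ⟶  IM  (L1)  txn=BusRdX  M[L1]=21
step 20: P0: store L1 := 72  ⟶  MI  (L1)  txn=BusRdX+Flush  M[L1]=11
step 21: P1: load  L1  ⟶  SS  (L1)  txn=BusRd+Flush  M[L1]=72
step 22: P0: store L1 := 59  ⟶  MI  (L1)  txn=BusRdX  M[L1]=72
step 23: P0: store L2 := 8  ⟶  MI  (L2)  txn=BusRdX+Flush  M[L2]=29
step 24: P0: store L1 := 53  ⟶  MI  (L1)  txn=∅  M[L1]=72
step 25: P1: store L1 := 65  ⟶  IM  (L1)  txn=BusRdX+Flush  M[L1]=53
step 26: P0: load  L0  ⟶  MI  (L0)  txn=∅  M[L0]=30
step 27: P1: store L2 := 49  ⟶  IM  (L2)  txn=BusRdX+Flush  M[L2]=8
step 28: P1: load  L1  ⟶  IM  (L1)  txn=∅  M[L1]=53

memory[L2] = 8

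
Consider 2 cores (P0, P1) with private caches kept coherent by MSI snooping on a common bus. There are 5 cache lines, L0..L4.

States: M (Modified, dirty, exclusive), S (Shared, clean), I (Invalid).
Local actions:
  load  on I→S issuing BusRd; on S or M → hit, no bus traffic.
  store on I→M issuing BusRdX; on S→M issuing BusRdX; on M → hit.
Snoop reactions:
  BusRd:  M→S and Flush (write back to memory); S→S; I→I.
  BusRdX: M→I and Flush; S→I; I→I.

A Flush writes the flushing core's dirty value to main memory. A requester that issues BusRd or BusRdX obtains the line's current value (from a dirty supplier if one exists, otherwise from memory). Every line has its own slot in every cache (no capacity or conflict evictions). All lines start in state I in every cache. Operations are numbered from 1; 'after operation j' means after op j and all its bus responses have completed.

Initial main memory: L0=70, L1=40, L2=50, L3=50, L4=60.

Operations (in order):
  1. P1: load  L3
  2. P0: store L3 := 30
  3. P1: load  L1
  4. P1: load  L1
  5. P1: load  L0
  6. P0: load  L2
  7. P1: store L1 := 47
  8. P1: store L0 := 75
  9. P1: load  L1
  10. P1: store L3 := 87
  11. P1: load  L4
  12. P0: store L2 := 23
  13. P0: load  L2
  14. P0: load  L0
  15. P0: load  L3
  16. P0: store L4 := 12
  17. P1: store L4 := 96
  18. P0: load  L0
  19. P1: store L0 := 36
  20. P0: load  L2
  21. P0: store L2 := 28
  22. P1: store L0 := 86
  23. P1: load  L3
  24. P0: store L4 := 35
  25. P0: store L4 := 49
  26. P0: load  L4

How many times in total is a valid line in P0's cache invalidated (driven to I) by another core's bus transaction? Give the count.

step 1: P1: load  L3  ⟶  IS  (L3)  txn=BusRd  M[L3]=50
step 2: P0: store L3 := 30  ⟶  MI  (L3)  txn=BusRdX  M[L3]=50
step 3: P1: load  L1  ⟶  IS  (L1)  txn=BusRd  M[L1]=40
step 4: P1: load  L1  ⟶  IS  (L1)  txn=∅  M[L1]=40
step 5: P1: load  L0  ⟶  IS  (L0)  txn=BusRd  M[L0]=70
step 6: P0: load  L2  ⟶  SI  (L2)  txn=BusRd  M[L2]=50
step 7: P1: store L1 := 47  ⟶  IM  (L1)  txn=BusRdX  M[L1]=40
step 8: P1: store L0 := 75  ⟶  IM  (L0)  txn=BusRdX  M[L0]=70
step 9: P1: load  L1  ⟶  IM  (L1)  txn=∅  M[L1]=40
step 10: P1: store L3 := 87  ⟶  IM  (L3)  txn=BusRdX+Flush  M[L3]=30
step 11: P1: load  L4  ⟶  IS  (L4)  txn=BusRd  M[L4]=60
step 12: P0: store L2 := 23  ⟶  MI  (L2)  txn=BusRdX  M[L2]=50
step 13: P0: load  L2  ⟶  MI  (L2)  txn=∅  M[L2]=50
step 14: P0: load  L0  ⟶  SS  (L0)  txn=BusRd+Flush  M[L0]=75
step 15: P0: load  L3  ⟶  SS  (L3)  txn=BusRd+Flush  M[L3]=87
step 16: P0: store L4 := 12  ⟶  MI  (L4)  txn=BusRdX  M[L4]=60
step 17: P1: store L4 := 96  ⟶  IM  (L4)  txn=BusRdX+Flush  M[L4]=12
step 18: P0: load  L0  ⟶  SS  (L0)  txn=∅  M[L0]=75
step 19: P1: store L0 := 36  ⟶  IM  (L0)  txn=BusRdX  M[L0]=75
step 20: P0: load  L2  ⟶  MI  (L2)  txn=∅  M[L2]=50
step 21: P0: store L2 := 28  ⟶  MI  (L2)  txn=∅  M[L2]=50
step 22: P1: store L0 := 86  ⟶  IM  (L0)  txn=∅  M[L0]=75
step 23: P1: load  L3  ⟶  SS  (L3)  txn=∅  M[L3]=87
step 24: P0: store L4 := 35  ⟶  MI  (L4)  txn=BusRdX+Flush  M[L4]=96
step 25: P0: store L4 := 49  ⟶  MI  (L4)  txn=∅  M[L4]=96
step 26: P0: load  L4  ⟶  MI  (L4)  txn=∅  M[L4]=96

invalidations = 3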